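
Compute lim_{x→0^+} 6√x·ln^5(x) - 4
The product is a 0·∞ indeterminate form at x → 0⁺.
Rewrite the product as 6·ln^5(x) / x^(-1/2) and apply L'Hôpital, or use the standard hierarchy x^(-1/2) ≫ |ln x|^5 as x → 0⁺.
The indeterminate product → 0, so the limit = -4.

Final answer: -4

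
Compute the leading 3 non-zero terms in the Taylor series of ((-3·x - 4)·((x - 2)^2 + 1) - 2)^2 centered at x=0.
-351·x^2 - 44·x + 484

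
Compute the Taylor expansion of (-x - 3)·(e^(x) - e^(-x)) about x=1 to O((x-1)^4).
(4 - 4·e^(2))·e^(-1) + (-5·e^(2) - 3)·e^(-1)·(x - 1) + (1 - 3·e^(2))·e^(-1)·(x - 1)^2 + (-7·e^(2) - 1)·e^(-1)·(x - 1)^3/6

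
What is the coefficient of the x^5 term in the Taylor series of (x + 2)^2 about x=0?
Expand to order 5: (x + 2)^2 = x^2 + 4·x + 4 + O(x^6).
The coefficient of x^5 is 0.

Final answer: 0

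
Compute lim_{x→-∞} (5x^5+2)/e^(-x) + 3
The quotient is an ∞/∞ indeterminate form as x → -∞.
Compare growth rates of the dominant terms (exponentials ≫ polynomials ≫ logarithms), or apply L'Hôpital's rule; the quotient → 0.
Adding the constant: 0 + 3 = 3. Limit = 3.

Final answer: 3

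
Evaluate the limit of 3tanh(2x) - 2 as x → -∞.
Evaluate the dominant behaviour as x → -∞; each term tends to a finite value or vanishes.
Limit = -5.

Final answer: -5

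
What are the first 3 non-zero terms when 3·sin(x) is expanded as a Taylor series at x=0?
x^5/40 - x^3/2 + 3·x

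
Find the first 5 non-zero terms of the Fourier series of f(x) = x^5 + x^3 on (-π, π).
(-38·π^2 + 2·π^4 + 228)·sin(x) + (-π^4 - 6 + 4·π^2)·sin(2·x) + (-22·π^2/27 + 44/81 + 2·π^4/3)·sin(3·x) + (-π^4/2 - 3/64 + π^2/8)·sin(4·x) + (-12/625 + 2·π^2/25 + 2·π^4/5)·sin(5·x)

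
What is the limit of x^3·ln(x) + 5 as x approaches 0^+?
The product is a 0·∞ indeterminate form at x → 0⁺.
Rewrite the product as ln(x) / x^(-3) and apply L'Hôpital, or use the standard hierarchy x^(-3) ≫ |ln x| as x → 0⁺.
The indeterminate product → 0, so the limit = 5.

Final answer: 5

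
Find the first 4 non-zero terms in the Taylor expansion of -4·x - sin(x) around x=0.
x^7/5040 - x^5/120 + x^3/6 - 5·x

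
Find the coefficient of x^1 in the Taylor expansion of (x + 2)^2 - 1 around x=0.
Expand to order 1: (x + 2)^2 - 1 = 4·x + 3 + O(x^2).
The coefficient of x^1 is 4.

Final answer: 4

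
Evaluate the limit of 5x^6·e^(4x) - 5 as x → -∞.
The product is a 0·∞ indeterminate form at x → -∞.
Rewrite the product as 5x^6 / e^(-4x) (an ∞/∞ form) and apply L'Hôpital, or use the standard hierarchy e^(4|x|) ≫ |x^6| as x → -∞.
The indeterminate product → 0, so the limit = -5.

Final answer: -5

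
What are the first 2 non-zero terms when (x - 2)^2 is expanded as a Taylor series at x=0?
4 - 4·x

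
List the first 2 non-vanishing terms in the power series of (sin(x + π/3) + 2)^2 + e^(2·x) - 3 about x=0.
x·(√(3)/2 + 4) - 2 + (√(3)/2 + 2)^2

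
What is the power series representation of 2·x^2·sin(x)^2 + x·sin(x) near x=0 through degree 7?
-79·x^6/120 + 11·x^4/6 + x^2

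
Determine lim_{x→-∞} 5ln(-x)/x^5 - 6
The quotient is an ∞/∞ indeterminate form as x → -∞.
Compare growth rates of the dominant terms (exponentials ≫ polynomials ≫ logarithms), or apply L'Hôpital's rule; the quotient → 0.
Adding the constant: 0 - 6 = -6. Limit = -6.

Final answer: -6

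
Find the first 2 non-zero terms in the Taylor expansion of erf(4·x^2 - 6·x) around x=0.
8·x^2/√(π) - 12·x/√(π)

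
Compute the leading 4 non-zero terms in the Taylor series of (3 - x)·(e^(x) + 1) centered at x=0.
-x^4/24 + x^2/2 + x + 6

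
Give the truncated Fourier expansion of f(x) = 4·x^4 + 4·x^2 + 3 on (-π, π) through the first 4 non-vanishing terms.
(176 - 32·π^2)·cos(x) + (-8 + 8·π^2)·cos(2·x) + (16/27 - 32·π^2/9)·cos(3·x) + 3 + 4·π^2/3 + 4·π^4/5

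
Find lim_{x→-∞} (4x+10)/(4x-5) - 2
Evaluate the dominant behaviour as x → -∞; each term tends to a finite value or vanishes.
Limit = -1.

Final answer: -1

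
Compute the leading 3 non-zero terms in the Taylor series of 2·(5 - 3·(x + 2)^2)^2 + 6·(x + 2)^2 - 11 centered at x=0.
378·x^2 + 360·x + 111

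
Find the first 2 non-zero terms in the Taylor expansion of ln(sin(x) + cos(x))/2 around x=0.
-x^2/2 + x/2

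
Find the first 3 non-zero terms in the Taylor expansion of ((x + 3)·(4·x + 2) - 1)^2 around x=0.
236·x^2 + 140·x + 25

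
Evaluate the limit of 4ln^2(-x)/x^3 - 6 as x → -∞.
The quotient is an ∞/∞ indeterminate form as x → -∞.
Compare growth rates of the dominant terms (exponentials ≫ polynomials ≫ logarithms), or apply L'Hôpital's rule; the quotient → 0.
Adding the constant: 0 - 6 = -6. Limit = -6.

Final answer: -6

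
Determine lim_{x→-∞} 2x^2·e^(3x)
This is a 0·∞ indeterminate form at x → -∞.
Rewrite the product as 2x^2 / e^(-3x) (an ∞/∞ form) and apply L'Hôpital, or use the standard hierarchy e^(3|x|) ≫ |x^2| as x → -∞.
The indeterminate product → 0, so the limit = 0.

Final answer: 0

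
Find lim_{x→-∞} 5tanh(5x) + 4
Evaluate the dominant behaviour as x → -∞; each term tends to a finite value or vanishes.
Limit = -1.

Final answer: -1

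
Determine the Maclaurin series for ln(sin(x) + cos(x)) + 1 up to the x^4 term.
-2·x^4/3 + 2·x^3/3 - x^2 + x + 1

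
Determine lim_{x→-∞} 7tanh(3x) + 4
Evaluate the dominant behaviour as x → -∞; each term tends to a finite value or vanishes.
Limit = -3.

Final answer: -3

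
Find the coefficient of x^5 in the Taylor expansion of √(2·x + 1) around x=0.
Expand to order 5: √(2·x + 1) = 7·x^5/8 - 5·x^4/8 + x^3/2 - x^2/2 + x + 1 + O(x^6).
The coefficient of x^5 is 7/8.

Final answer: 7/8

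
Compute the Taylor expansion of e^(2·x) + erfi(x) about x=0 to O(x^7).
4·x^6/45 + x^5·(1/(5·√(π)) + 4/15) + 2·x^4/3 + x^3·(2/(3·√(π)) + 4/3) + 2·x^2 + x·(2/√(π) + 2) + 1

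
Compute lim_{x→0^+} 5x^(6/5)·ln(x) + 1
The product is a 0·∞ indeterminate form at x → 0⁺.
Rewrite the product as 5·ln(x) / x^(-6/5) and apply L'Hôpital, or use the standard hierarchy x^(-6/5) ≫ |ln x| as x → 0⁺.
The indeterminate product → 0, so the limit = 1.

Final answer: 1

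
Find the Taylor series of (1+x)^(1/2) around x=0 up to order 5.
7·x^5/256 - 5·x^4/128 + x^3/16 - x^2/8 + x/2 + 1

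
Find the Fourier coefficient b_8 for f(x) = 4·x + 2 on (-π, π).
b_8 = (1/π) ∫_{-π}^{π} f(x)·sin(8x) dx.
Evaluate the integral (use parity and integration by parts as needed): b_8 = -1.

Final answer: -1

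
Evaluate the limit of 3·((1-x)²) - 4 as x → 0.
Direct substitution at x = 0 gives -1.

Final answer: -1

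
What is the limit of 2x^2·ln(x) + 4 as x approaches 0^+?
The product is a 0·∞ indeterminate form at x → 0⁺.
Rewrite the product as 2·ln(x) / x^(-2) and apply L'Hôpital, or use the standard hierarchy x^(-2) ≫ |ln x| as x → 0⁺.
The indeterminate product → 0, so the limit = 4.

Final answer: 4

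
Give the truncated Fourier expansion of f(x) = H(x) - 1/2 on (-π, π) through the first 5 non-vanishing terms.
2·sin(x)/π + 2·sin(3·x)/(3·π) + 2·sin(5·x)/(5·π) + 2·sin(7·x)/(7·π) + 2·sin(9·x)/(9·π)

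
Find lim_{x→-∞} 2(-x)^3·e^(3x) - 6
The product is a 0·∞ indeterminate form at x → -∞.
Rewrite the product as 2(-x)^3 / e^(-3x) (an ∞/∞ form) and apply L'Hôpital, or use the standard hierarchy e^(3|x|) ≫ |(-x)^3| as x → -∞.
The indeterminate product → 0, so the limit = -6.

Final answer: -6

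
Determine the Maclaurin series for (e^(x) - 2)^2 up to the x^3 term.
2·x^3/3 - 2·x + 1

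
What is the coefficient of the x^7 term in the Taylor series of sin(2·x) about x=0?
Expand to order 7: sin(2·x) = -8·x^7/315 + 4·x^5/15 - 4·x^3/3 + 2·x + O(x^8).
The coefficient of x^7 is -8/315.

Final answer: -8/315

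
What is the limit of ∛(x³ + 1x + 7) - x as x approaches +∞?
This is an ∞ − ∞ indeterminate form.
Multiply by (A² + AB + B²)/(A² + AB + B²) where A = ∛(x³+1x + 7), B = x to use A³ − B³ = (A−B)(A²+AB+B²); the x³ terms cancel, leaving (1x + 7)/(A²+AB+B²) with denominator ~ 3x², so the limit is 0.
Limit = 0.

Final answer: 0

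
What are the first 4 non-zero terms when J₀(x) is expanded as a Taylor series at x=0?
-x^6/2304 + x^4/64 - x^2/4 + 1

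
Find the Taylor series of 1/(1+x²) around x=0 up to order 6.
-x^6 + x^4 - x^2 + 1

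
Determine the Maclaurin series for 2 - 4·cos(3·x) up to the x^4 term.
-27·x^4/2 + 18·x^2 - 2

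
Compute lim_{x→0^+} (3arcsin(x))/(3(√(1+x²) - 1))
Both numerator and denominator → 0 as x → 0^+; this is a 0/0 indeterminate form.
Expand each to leading order near x = 0: numerator ~ 3·x, denominator ~ 3·x^2/2.
The limit of the ratio is ∞.

Final answer: ∞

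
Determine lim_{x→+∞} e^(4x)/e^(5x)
This is an ∞/∞ indeterminate form as x → +∞.
Rewrite e^(4x)/e^(5x) = e^((4−5)x) = e^(-x); the exponent coefficient is -1 < 0 so e^(-x) → 0.
Limit = 0.

Final answer: 0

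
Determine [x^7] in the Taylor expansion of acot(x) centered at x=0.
Expand to order 7: acot(x) = x^7/7 - x^5/5 + x^3/3 - x + π/2 + O(x^8).
The coefficient of x^7 is 1/7.

Final answer: 1/7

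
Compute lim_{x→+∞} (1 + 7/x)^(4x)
As x → +∞: write (1 + 7/x)^(4x) = ((1 + 7/x)^x)^4 → (e^7)^4 = e^28.
Limit = e^(28).

Final answer: e^(28)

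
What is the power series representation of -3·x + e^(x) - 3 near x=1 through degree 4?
-6 + e + (-3 + e)·(x - 1) + e·(x - 1)^2/2 + e·(x - 1)^3/6 + e·(x - 1)^4/24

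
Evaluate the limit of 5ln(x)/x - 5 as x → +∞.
The quotient is an ∞/∞ indeterminate form as x → +∞.
The polynomial denominator x dominates the logarithmic numerator (any positive power of x ≫ ln(x) as x → ∞), so the quotient → 0.
Adding the constant: 0 - 5 = -5. Limit = -5.

Final answer: -5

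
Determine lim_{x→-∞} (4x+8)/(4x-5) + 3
Evaluate the dominant behaviour as x → -∞; each term tends to a finite value or vanishes.
Limit = 4.

Final answer: 4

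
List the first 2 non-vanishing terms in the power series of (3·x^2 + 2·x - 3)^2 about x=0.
9 - 12·x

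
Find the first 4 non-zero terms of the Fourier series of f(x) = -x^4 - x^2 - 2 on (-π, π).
(-44 + 8·π^2)·cos(x) + (2 - 2·π^2)·cos(2·x) + (-4/27 + 8·π^2/9)·cos(3·x) - π^4/5 - π^2/3 - 2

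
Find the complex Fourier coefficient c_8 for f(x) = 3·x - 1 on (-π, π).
Compute the real Fourier coefficients first: a_8 = 0, b_8 = -3/4.
Then c_8 = (a_8 − i·b_8)/2 = 3·i/8.

Final answer: 3·i/8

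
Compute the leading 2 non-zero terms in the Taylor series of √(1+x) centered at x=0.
x/2 + 1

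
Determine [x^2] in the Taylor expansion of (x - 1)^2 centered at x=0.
Expand to order 2: (x - 1)^2 = x^2 - 2·x + 1 + O(x^3).
The coefficient of x^2 is 1.

Final answer: 1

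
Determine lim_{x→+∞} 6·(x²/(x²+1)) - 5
Evaluate the dominant behaviour as x → +∞; each term tends to a finite value or vanishes.
Limit = 1.

Final answer: 1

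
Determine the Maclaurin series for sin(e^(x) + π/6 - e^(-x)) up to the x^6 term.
2·x^6/15 - 23·√(3)·x^5/120 - √(3)·x^3/2 - x^2 + √(3)·x + 1/2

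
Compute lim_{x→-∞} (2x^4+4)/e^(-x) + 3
The quotient is an ∞/∞ indeterminate form as x → -∞.
Compare growth rates of the dominant terms (exponentials ≫ polynomials ≫ logarithms), or apply L'Hôpital's rule; the quotient → 0.
Adding the constant: 0 + 3 = 3. Limit = 3.

Final answer: 3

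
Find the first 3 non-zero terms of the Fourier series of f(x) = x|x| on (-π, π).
(-8 + 2·π^2)·sin(x)/π - π·sin(2·x) + (-8 + 18·π^2)·sin(3·x)/(27·π)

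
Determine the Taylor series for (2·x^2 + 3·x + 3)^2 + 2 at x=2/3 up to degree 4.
2971/81 + 1802·(x - 2/3)/27 + 167·(x - 2/3)^2/3 + 68·(x - 2/3)^3/3 + 4·(x - 2/3)^4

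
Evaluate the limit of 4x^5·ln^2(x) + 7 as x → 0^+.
The product is a 0·∞ indeterminate form at x → 0⁺.
Rewrite the product as 4·ln^2(x) / x^(-5) and apply L'Hôpital, or use the standard hierarchy x^(-5) ≫ |ln x|^2 as x → 0⁺.
The indeterminate product → 0, so the limit = 7.

Final answer: 7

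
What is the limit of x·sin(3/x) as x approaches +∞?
As x → +∞: let u = 3/x → 0⁺; then x·sin(3/x) = 3·sin(u)/u → 3·1 = 3.
Limit = 3.

Final answer: 3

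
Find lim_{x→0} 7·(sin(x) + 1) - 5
Direct substitution at x = 0 gives 2.

Final answer: 2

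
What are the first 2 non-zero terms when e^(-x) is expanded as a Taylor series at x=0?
1 - x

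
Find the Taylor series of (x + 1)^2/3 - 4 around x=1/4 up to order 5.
-167/48 + 5·(x - 1/4)/6 + (x - 1/4)^2/3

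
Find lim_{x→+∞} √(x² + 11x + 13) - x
This is an ∞ − ∞ indeterminate form.
Multiply and divide by the conjugate √(x²+11x + 13) + x; the x² terms cancel, leaving (11x + 13)/(√(x²+11x + 13)+x) → 11/2.
Limit = 11/2.

Final answer: 11/2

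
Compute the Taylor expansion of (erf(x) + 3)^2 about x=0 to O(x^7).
56·x^6/(45·π) + 6·x^5/(5·√(π)) - 8·x^4/(3·π) - 4·x^3/√(π) + 4·x^2/π + 12·x/√(π) + 9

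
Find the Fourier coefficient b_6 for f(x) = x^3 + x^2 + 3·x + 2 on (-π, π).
b_6 = (1/π) ∫_{-π}^{π} f(x)·sin(6x) dx.
Evaluate the integral (use parity and integration by parts as needed): b_6 = -π^2/3 - 17/18.

Final answer: -π^2/3 - 17/18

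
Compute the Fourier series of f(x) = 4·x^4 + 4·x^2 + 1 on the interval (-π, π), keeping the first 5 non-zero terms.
(176 - 32·π^2)·cos(x) + (-8 + 8·π^2)·cos(2·x) + (16/27 - 32·π^2/9)·cos(3·x) + (1/4 + 2·π^2)·cos(4·x) + 1 + 4·π^2/3 + 4·π^4/5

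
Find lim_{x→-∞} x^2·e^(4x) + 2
The product is a 0·∞ indeterminate form at x → -∞.
Rewrite the product as x^2 / e^(-4x) (an ∞/∞ form) and apply L'Hôpital, or use the standard hierarchy e^(4|x|) ≫ |x^2| as x → -∞.
The indeterminate product → 0, so the limit = 2.

Final answer: 2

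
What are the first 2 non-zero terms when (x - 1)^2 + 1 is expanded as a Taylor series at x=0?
2 - 2·x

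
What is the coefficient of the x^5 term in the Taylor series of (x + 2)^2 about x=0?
Expand to order 5: (x + 2)^2 = x^2 + 4·x + 4 + O(x^6).
The coefficient of x^5 is 0.

Final answer: 0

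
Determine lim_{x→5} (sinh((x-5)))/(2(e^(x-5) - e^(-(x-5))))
Both numerator and denominator → 0 as x → 5; this is a 0/0 indeterminate form.
Expand each to leading order near x = 5: numerator ~ (x - 5), denominator ~ 4·(x - 5).
The limit of the ratio is 1/4.

Final answer: 1/4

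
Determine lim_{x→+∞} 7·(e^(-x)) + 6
Evaluate the dominant behaviour as x → +∞; each term tends to a finite value or vanishes.
Limit = 6.

Final answer: 6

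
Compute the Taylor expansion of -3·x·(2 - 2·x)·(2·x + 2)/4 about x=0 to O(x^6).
3·x^3 - 3·x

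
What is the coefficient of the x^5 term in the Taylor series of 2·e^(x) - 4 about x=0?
Expand to order 5: 2·e^(x) - 4 = x^5/60 + x^4/12 + x^3/3 + x^2 + 2·x - 2 + O(x^6).
The coefficient of x^5 is 1/60.

Final answer: 1/60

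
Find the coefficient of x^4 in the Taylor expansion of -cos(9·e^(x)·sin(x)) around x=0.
Expand to order 4: -cos(9·e^(x)·sin(x)) = -1647·x^4/8 + 81·x^3 + 81·x^2/2 - 1 + O(x^5).
The coefficient of x^4 is -1647/8.

Final answer: -1647/8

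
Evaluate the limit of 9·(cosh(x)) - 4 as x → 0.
Direct substitution at x = 0 gives 5.

Final answer: 5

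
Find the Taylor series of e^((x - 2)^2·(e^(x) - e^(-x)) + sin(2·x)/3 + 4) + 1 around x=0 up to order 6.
-613477·x^6·e^(4)/6561 - 396746·x^5·e^(4)/3645 - 2350·x^4·e^(4)/243 + 3406·x^3·e^(4)/81 + 266·x^2·e^(4)/9 + 26·x·e^(4)/3 + 1 + e^(4)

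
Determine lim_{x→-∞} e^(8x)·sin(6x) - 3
Evaluate the dominant behaviour as x → -∞; each term tends to a finite value or vanishes.
Limit = -3.

Final answer: -3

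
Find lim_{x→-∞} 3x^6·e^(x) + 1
The product is a 0·∞ indeterminate form at x → -∞.
Rewrite the product as 3x^6 / e^(-x) (an ∞/∞ form) and apply L'Hôpital, or use the standard hierarchy e^(|x|) ≫ |x^6| as x → -∞.
The indeterminate product → 0, so the limit = 1.

Final answer: 1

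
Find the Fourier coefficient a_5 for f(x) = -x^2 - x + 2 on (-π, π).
a_5 = (1/π) ∫_{-π}^{π} f(x)·cos(5x) dx.
Evaluate the integral (use parity and integration by parts as needed): a_5 = 4/25.

Final answer: 4/25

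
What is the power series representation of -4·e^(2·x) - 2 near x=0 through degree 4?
-8·x^4/3 - 16·x^3/3 - 8·x^2 - 8·x - 6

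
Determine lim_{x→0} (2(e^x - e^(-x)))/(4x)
Both numerator and denominator → 0 as x → 0; this is a 0/0 indeterminate form.
Expand each to leading order near x = 0: numerator ~ 4·x, denominator ~ 4·x.
The limit of the ratio is 1.

Final answer: 1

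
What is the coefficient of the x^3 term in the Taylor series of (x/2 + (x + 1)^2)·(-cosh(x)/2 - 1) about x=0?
Expand to order 3: (x/2 + (x + 1)^2)·(-cosh(x)/2 - 1) = -5·x^3/8 - 7·x^2/4 - 15·x/4 - 3/2 + O(x^4).
The coefficient of x^3 is -5/8.

Final answer: -5/8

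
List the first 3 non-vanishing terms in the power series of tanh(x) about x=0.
2·x^5/15 - x^3/3 + x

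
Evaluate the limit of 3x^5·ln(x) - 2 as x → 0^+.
The product is a 0·∞ indeterminate form at x → 0⁺.
Rewrite the product as 3·ln(x) / x^(-5) and apply L'Hôpital, or use the standard hierarchy x^(-5) ≫ |ln x| as x → 0⁺.
The indeterminate product → 0, so the limit = -2.

Final answer: -2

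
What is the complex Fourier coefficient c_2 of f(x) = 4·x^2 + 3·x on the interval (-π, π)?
Compute the real Fourier coefficients first: a_2 = 4, b_2 = -3.
Then c_2 = (a_2 − i·b_2)/2 = 2 + 3·i/2.

Final answer: 2 + 3·i/2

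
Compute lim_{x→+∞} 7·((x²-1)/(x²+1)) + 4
Evaluate the dominant behaviour as x → +∞; each term tends to a finite value or vanishes.
Limit = 11.

Final answer: 11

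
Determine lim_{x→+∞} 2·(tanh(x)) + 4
Evaluate the dominant behaviour as x → +∞; each term tends to a finite value or vanishes.
Limit = 6.

Final answer: 6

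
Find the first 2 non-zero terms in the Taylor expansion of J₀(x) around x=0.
1 - x^2/4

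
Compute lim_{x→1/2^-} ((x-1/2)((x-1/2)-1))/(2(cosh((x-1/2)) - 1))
Both numerator and denominator → 0 as x → 1/2^-; this is a 0/0 indeterminate form.
Expand each to leading order near x = 1/2: numerator ~ -(x - 1/2), denominator ~ (x - 1/2)^2.
The limit of the ratio is ∞.

Final answer: ∞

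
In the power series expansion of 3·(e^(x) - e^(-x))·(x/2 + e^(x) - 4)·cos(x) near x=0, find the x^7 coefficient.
-57/280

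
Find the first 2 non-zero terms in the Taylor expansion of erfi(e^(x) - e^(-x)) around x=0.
6·x^3/√(π) + 4·x/√(π)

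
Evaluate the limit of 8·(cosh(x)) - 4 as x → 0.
Direct substitution at x = 0 gives 4.

Final answer: 4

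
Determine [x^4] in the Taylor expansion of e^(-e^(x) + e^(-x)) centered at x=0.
Expand to order 4: e^(-e^(x) + e^(-x)) = 4·x^4/3 - 5·x^3/3 + 2·x^2 - 2·x + 1 + O(x^5).
The coefficient of x^4 is 4/3.

Final answer: 4/3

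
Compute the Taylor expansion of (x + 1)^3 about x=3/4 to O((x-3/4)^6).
343/64 + 147·(x - 3/4)/16 + 21·(x - 3/4)^2/4 + (x - 3/4)^3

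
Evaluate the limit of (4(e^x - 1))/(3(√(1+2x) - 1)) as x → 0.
Both numerator and denominator → 0 as x → 0; this is a 0/0 indeterminate form.
Expand each to leading order near x = 0: numerator ~ 4·x, denominator ~ 3·x.
The limit of the ratio is 4/3.

Final answer: 4/3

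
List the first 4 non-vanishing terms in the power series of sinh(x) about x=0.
x^7/5040 + x^5/120 + x^3/6 + x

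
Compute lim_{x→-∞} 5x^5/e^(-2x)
This is an ∞/∞ indeterminate form as x → -∞.
Compare growth rates of the dominant terms (exponentials ≫ polynomials ≫ logarithms), or apply L'Hôpital's rule; the quotient → 0.
Limit = 0.

Final answer: 0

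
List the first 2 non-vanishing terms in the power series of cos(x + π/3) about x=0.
-√(3)·x/2 + 1/2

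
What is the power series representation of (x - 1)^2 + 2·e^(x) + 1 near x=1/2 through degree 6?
5/4 + 2·e^(1/2) + (-1 + 2·e^(1/2))·(x - 1/2) + (1 + e^(1/2))·(x - 1/2)^2 + e^(1/2)·(x - 1/2)^3/3 + e^(1/2)·(x - 1/2)^4/12 + e^(1/2)·(x - 1/2)^5/60 + e^(1/2)·(x - 1/2)^6/360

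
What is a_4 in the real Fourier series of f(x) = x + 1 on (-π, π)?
a_4 = (1/π) ∫_{-π}^{π} f(x)·cos(4x) dx.
Evaluate the integral (use parity and integration by parts as needed): a_4 = 0.

Final answer: 0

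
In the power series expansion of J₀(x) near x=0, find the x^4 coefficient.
Expand to order 4: J₀(x) = x^4/64 - x^2/4 + 1 + O(x^5).
The coefficient of x^4 is 1/64.

Final answer: 1/64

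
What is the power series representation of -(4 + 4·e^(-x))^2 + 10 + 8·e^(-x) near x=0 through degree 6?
-131·x^6/90 + 67·x^5/15 - 35·x^4/3 + 76·x^3/3 - 44·x^2 + 56·x - 46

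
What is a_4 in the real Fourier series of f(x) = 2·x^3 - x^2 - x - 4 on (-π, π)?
a_4 = (1/π) ∫_{-π}^{π} f(x)·cos(4x) dx.
Evaluate the integral (use parity and integration by parts as needed): a_4 = -1/4.

Final answer: -1/4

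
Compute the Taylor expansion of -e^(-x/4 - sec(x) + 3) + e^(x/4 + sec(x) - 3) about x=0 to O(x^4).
x^3·(-47·e^(2)/384 + 49·e^(-2)/384) + x^2·(17·e^(-2)/32 + 15·e^(2)/32) + x·(e^(-2)/4 + e^(2)/4) - e^(2) + e^(-2)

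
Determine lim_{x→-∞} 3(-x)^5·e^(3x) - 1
The product is a 0·∞ indeterminate form at x → -∞.
Rewrite the product as 3(-x)^5 / e^(-3x) (an ∞/∞ form) and apply L'Hôpital, or use the standard hierarchy e^(3|x|) ≫ |(-x)^5| as x → -∞.
The indeterminate product → 0, so the limit = -1.

Final answer: -1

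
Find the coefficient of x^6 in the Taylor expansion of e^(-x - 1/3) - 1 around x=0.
Expand to order 6: e^(-x - 1/3) - 1 = x^6·e^(-1/3)/720 - x^5·e^(-1/3)/120 + x^4·e^(-1/3)/24 - x^3·e^(-1/3)/6 + x^2·e^(-1/3)/2 - x·e^(-1/3) - 1 + e^(-1/3) + O(x^7).
The coefficient of x^6 is e^(-1/3)/720.

Final answer: e^(-1/3)/720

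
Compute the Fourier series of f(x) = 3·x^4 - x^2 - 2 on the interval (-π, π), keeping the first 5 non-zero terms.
(148 - 24·π^2)·cos(x) + (-10 + 6·π^2)·cos(2·x) + (20/9 - 8·π^2/3)·cos(3·x) + (-13/16 + 3·π^2/2)·cos(4·x) - π^2/3 - 2 + 3·π^4/5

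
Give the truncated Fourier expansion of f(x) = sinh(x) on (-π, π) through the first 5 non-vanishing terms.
sin(x)·sinh(π)/π - 4·sin(2·x)·sinh(π)/(5·π) + 3·sin(3·x)·sinh(π)/(5·π) - 8·sin(4·x)·sinh(π)/(17·π) + 5·sin(5·x)·sinh(π)/(13·π)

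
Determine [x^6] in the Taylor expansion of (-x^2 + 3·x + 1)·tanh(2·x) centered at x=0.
Expand to order 6: (-x^2 + 3·x + 1)·tanh(2·x) = 64·x^6/5 + 104·x^5/15 - 8·x^4 - 14·x^3/3 + 6·x^2 + 2·x + O(x^7).
The coefficient of x^6 is 64/5.

Final answer: 64/5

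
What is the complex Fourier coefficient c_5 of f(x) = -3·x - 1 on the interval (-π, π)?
Compute the real Fourier coefficients first: a_5 = 0, b_5 = -6/5.
Then c_5 = (a_5 − i·b_5)/2 = 3·i/5.

Final answer: 3·i/5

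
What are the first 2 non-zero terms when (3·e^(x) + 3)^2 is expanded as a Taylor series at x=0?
36·x + 36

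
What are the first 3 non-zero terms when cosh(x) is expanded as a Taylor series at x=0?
x^4/24 + x^2/2 + 1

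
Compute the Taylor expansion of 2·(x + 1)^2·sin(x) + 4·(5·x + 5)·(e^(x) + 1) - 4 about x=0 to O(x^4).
15·x^3 + 34·x^2 + 62·x + 36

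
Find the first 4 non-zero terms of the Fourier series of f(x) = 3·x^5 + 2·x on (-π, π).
(-120·π^2 + 6·π^4 + 724)·sin(x) + (-3·π^4 - 49/2 + 15·π^2)·sin(2·x) + (-40·π^2/9 + 116/27 + 2·π^4)·sin(3·x) + (-3·π^4/2 - 109/64 + 15·π^2/8)·sin(4·x)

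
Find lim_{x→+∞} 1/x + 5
Evaluate the dominant behaviour as x → +∞; each term tends to a finite value or vanishes.
Limit = 5.

Final answer: 5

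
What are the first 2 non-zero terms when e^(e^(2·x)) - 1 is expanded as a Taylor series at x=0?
2·e·x - 1 + e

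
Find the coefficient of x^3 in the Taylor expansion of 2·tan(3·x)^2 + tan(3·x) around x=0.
Expand to order 3: 2·tan(3·x)^2 + tan(3·x) = 9·x^3 + 18·x^2 + 3·x + O(x^4).
The coefficient of x^3 is 9.

Final answer: 9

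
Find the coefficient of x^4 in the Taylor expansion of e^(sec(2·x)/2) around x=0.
Expand to order 4: e^(sec(2·x)/2) = 13·x^4·e^(1/2)/6 + x^2·e^(1/2) + e^(1/2) + O(x^5).
The coefficient of x^4 is 13·e^(1/2)/6.

Final answer: 13·e^(1/2)/6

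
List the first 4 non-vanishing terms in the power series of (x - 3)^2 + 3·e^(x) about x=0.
x^3/2 + 5·x^2/2 - 3·x + 12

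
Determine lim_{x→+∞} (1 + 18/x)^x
As x → +∞: this is the defining limit (1 + 18/x)^x → e^18.
Limit = e^(18).

Final answer: e^(18)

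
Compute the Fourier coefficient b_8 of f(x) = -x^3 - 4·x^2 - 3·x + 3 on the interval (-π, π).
b_8 = (1/π) ∫_{-π}^{π} f(x)·sin(8x) dx.
Evaluate the integral (use parity and integration by parts as needed): b_8 = 93/128 + π^2/4.

Final answer: 93/128 + π^2/4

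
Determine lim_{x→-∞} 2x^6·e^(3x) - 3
The product is a 0·∞ indeterminate form at x → -∞.
Rewrite the product as 2x^6 / e^(-3x) (an ∞/∞ form) and apply L'Hôpital, or use the standard hierarchy e^(3|x|) ≫ |x^6| as x → -∞.
The indeterminate product → 0, so the limit = -3.

Final answer: -3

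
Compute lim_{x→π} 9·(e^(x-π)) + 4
Direct substitution at x = π gives 13.

Final answer: 13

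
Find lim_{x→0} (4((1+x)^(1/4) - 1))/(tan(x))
Both numerator and denominator → 0 as x → 0; this is a 0/0 indeterminate form.
Expand each to leading order near x = 0: numerator ~ x, denominator ~ x.
The limit of the ratio is 1.

Final answer: 1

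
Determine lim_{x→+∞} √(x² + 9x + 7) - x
As x → +∞: multiply by the conjugate to get (9x+7)/(√(x²+9x+7)+x); the denominator ~ 2x, so the limit is 9/2.
Limit = 9/2.

Final answer: 9/2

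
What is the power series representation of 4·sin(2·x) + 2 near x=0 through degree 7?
-32·x^7/315 + 16·x^5/15 - 16·x^3/3 + 8·x + 2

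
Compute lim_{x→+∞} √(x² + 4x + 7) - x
This is an ∞ − ∞ indeterminate form.
Multiply and divide by the conjugate √(x²+4x + 7) + x; the x² terms cancel, leaving (4x + 7)/(√(x²+4x + 7)+x) → 4/2 = 2.
Limit = 2.

Final answer: 2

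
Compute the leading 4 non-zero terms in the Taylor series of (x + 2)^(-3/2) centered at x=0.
-35·√(2)·x^3/512 + 15·√(2)·x^2/128 - 3·√(2)·x/16 + √(2)/4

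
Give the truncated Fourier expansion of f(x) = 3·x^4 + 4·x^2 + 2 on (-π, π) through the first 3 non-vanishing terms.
(128 - 24·π^2)·cos(x) + (-5 + 6·π^2)·cos(2·x) + 2 + 4·π^2/3 + 3·π^4/5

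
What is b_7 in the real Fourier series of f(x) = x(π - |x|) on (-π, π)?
b_7 = (1/π) ∫_{-π}^{π} f(x)·sin(7x) dx.
Evaluate the integral (use parity and integration by parts as needed): b_7 = 8/(343·π).

Final answer: 8/(343·π)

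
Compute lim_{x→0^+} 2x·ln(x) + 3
The product is a 0·∞ indeterminate form at x → 0⁺.
Rewrite the product as 2·ln(x) / x^(-1) and apply L'Hôpital, or use the standard hierarchy x^(-1) ≫ |ln x| as x → 0⁺.
The indeterminate product → 0, so the limit = 3.

Final answer: 3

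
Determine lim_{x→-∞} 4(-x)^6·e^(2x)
This is a 0·∞ indeterminate form at x → -∞.
Rewrite the product as 4(-x)^6 / e^(-2x) (an ∞/∞ form) and apply L'Hôpital, or use the standard hierarchy e^(2|x|) ≫ |(-x)^6| as x → -∞.
The indeterminate product → 0, so the limit = 0.

Final answer: 0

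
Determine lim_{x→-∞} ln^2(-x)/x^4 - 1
The quotient is an ∞/∞ indeterminate form as x → -∞.
Compare growth rates of the dominant terms (exponentials ≫ polynomials ≫ logarithms), or apply L'Hôpital's rule; the quotient → 0.
Adding the constant: 0 - 1 = -1. Limit = -1.

Final answer: -1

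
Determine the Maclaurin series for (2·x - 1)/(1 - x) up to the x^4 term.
x^4 + x^3 + x^2 + x - 1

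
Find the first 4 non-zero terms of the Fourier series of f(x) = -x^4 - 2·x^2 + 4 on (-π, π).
(-40 + 8·π^2)·cos(x) + (1 - 2·π^2)·cos(2·x) + (8/27 + 8·π^2/9)·cos(3·x) - π^4/5 - 2·π^2/3 + 4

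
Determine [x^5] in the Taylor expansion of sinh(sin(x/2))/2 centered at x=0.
Expand to order 5: sinh(sin(x/2))/2 = -x^5/960 + x/4 + O(x^6).
The coefficient of x^5 is -1/960.

Final answer: -1/960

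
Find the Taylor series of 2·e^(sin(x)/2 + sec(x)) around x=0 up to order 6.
10861·e·x^6/23040 + 497·e·x^5/1920 + 137·e·x^4/192 + 3·e·x^3/8 + 5·e·x^2/4 + e·x + 2·e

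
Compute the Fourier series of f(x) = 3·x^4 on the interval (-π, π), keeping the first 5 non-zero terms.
(144 - 24·π^2)·cos(x) + (-9 + 6·π^2)·cos(2·x) + (16/9 - 8·π^2/3)·cos(3·x) + (-9/16 + 3·π^2/2)·cos(4·x) + 3·π^4/5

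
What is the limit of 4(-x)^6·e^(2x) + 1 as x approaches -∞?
The product is a 0·∞ indeterminate form at x → -∞.
Rewrite the product as 4(-x)^6 / e^(-2x) (an ∞/∞ form) and apply L'Hôpital, or use the standard hierarchy e^(2|x|) ≫ |(-x)^6| as x → -∞.
The indeterminate product → 0, so the limit = 1.

Final answer: 1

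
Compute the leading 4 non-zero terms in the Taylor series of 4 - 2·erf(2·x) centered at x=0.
-64·x^5/(5·√(π)) + 32·x^3/(3·√(π)) - 8·x/√(π) + 4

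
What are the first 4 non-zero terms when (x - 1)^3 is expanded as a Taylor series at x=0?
x^3 - 3·x^2 + 3·x - 1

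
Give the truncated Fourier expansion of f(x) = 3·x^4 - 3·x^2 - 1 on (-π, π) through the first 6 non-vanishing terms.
(156 - 24·π^2)·cos(x) + (-12 + 6·π^2)·cos(2·x) + (28/9 - 8·π^2/3)·cos(3·x) + (-21/16 + 3·π^2/2)·cos(4·x) + (444/625 - 24·π^2/25)·cos(5·x) - π^2 - 1 + 3·π^4/5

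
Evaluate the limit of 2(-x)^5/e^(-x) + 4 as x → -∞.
The quotient is an ∞/∞ indeterminate form as x → -∞.
Compare growth rates of the dominant terms (exponentials ≫ polynomials ≫ logarithms), or apply L'Hôpital's rule; the quotient → 0.
Adding the constant: 0 + 4 = 4. Limit = 4.

Final answer: 4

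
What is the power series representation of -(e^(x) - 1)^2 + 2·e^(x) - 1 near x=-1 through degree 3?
(-2·e^(2) - 1 + 4·e)·e^(-2) + (-2 + 4·e)·e^(-2)·(x + 1) + (-2 + 2·e)·e^(-2)·(x + 1)^2 + (-4 + 2·e)·e^(-2)·(x + 1)^3/3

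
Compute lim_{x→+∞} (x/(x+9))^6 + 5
As x → +∞: x/(x+9) = 1/(1 + 9/x) → 1, and the 6th power of a limit-1 base also → 1; with the additive constant, 1 + 5 = 6.
Limit = 6.

Final answer: 6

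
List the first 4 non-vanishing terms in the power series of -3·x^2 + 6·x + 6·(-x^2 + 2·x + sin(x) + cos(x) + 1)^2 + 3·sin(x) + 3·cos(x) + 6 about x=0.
-117·x^3/2 + 27·x^2/2 + 81·x + 33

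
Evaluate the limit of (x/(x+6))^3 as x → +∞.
As x → +∞: x/(x+6) = 1/(1 + 6/x) → 1, and the 3rd power of a limit-1 base also → 1.
Limit = 1.

Final answer: 1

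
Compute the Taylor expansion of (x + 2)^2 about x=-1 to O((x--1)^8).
1 + 2·(x + 1) + (x + 1)^2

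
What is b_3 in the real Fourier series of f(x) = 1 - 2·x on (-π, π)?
b_3 = (1/π) ∫_{-π}^{π} f(x)·sin(3x) dx.
Evaluate the integral (use parity and integration by parts as needed): b_3 = -4/3.

Final answer: -4/3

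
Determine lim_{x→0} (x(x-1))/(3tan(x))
Both numerator and denominator → 0 as x → 0; this is a 0/0 indeterminate form.
Expand each to leading order near x = 0: numerator ~ -x, denominator ~ 3·x.
The limit of the ratio is -1/3.

Final answer: -1/3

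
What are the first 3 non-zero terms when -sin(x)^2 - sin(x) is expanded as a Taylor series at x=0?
x^3/6 - x^2 - x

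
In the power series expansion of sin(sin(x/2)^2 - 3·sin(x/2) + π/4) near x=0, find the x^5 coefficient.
Expand to order 5: sin(sin(x/2)^2 - 3·sin(x/2) + π/4) = -11·√(2)·x^5/80 - 11·√(2)·x^4/768 + √(2)·x^3/2 - 7·√(2)·x^2/16 - 3·√(2)·x/4 + √(2)/2 + O(x^6).
The coefficient of x^5 is -11·√(2)/80.

Final answer: -11·√(2)/80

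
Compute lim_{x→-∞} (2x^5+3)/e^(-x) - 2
The quotient is an ∞/∞ indeterminate form as x → -∞.
Compare growth rates of the dominant terms (exponentials ≫ polynomials ≫ logarithms), or apply L'Hôpital's rule; the quotient → 0.
Adding the constant: 0 - 2 = -2. Limit = -2.

Final answer: -2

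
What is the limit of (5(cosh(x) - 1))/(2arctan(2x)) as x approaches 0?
Both numerator and denominator → 0 as x → 0; this is a 0/0 indeterminate form.
Expand each to leading order near x = 0: numerator ~ 5·x^2/2, denominator ~ 4·x.
The limit of the ratio is 0.

Final answer: 0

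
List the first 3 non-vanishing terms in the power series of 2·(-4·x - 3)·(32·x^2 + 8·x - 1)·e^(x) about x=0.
-293·x^2 - 34·x + 6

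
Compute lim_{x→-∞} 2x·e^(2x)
This is a 0·∞ indeterminate form at x → -∞.
Rewrite the product as 2x / e^(-2x) (an ∞/∞ form) and apply L'Hôpital, or use the standard hierarchy e^(2|x|) ≫ |x| as x → -∞.
The indeterminate product → 0, so the limit = 0.

Final answer: 0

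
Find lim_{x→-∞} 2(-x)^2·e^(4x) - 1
The product is a 0·∞ indeterminate form at x → -∞.
Rewrite the product as 2(-x)^2 / e^(-4x) (an ∞/∞ form) and apply L'Hôpital, or use the standard hierarchy e^(4|x|) ≫ |(-x)^2| as x → -∞.
The indeterminate product → 0, so the limit = -1.

Final answer: -1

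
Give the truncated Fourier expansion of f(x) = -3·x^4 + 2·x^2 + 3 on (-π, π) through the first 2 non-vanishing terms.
(-152 + 24·π^2)·cos(x) - 3·π^4/5 + 3 + 2·π^2/3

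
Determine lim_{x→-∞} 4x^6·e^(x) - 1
The product is a 0·∞ indeterminate form at x → -∞.
Rewrite the product as 4x^6 / e^(-x) (an ∞/∞ form) and apply L'Hôpital, or use the standard hierarchy e^(|x|) ≫ |x^6| as x → -∞.
The indeterminate product → 0, so the limit = -1.

Final answer: -1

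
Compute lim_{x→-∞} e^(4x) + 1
Evaluate the dominant behaviour as x → -∞; each term tends to a finite value or vanishes.
Limit = 1.

Final answer: 1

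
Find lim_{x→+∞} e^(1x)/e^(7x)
This is an ∞/∞ indeterminate form as x → +∞.
Rewrite e^(1x)/e^(7x) = e^((1−7)x) = e^(-6x); the exponent coefficient is -6 < 0 so e^(-6x) → 0.
Limit = 0.

Final answer: 0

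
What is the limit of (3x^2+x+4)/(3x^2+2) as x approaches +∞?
This is an ∞/∞ indeterminate form as x → +∞.
Divide numerator and denominator by x^2 and let the lower-order terms vanish; the leading terms give 3/3 = 1.
Limit = 1.

Final answer: 1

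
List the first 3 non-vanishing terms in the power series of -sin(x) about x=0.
-x^5/120 + x^3/6 - x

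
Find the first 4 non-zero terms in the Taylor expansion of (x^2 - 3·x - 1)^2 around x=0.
-6·x^3 + 7·x^2 + 6·x + 1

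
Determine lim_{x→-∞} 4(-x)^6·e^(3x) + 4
The product is a 0·∞ indeterminate form at x → -∞.
Rewrite the product as 4(-x)^6 / e^(-3x) (an ∞/∞ form) and apply L'Hôpital, or use the standard hierarchy e^(3|x|) ≫ |(-x)^6| as x → -∞.
The indeterminate product → 0, so the limit = 4.

Final answer: 4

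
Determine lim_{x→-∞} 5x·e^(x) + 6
The product is a 0·∞ indeterminate form at x → -∞.
Rewrite the product as 5x / e^(-x) (an ∞/∞ form) and apply L'Hôpital, or use the standard hierarchy e^(|x|) ≫ |x| as x → -∞.
The indeterminate product → 0, so the limit = 6.

Final answer: 6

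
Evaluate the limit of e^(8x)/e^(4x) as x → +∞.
This is an ∞/∞ indeterminate form as x → +∞.
Rewrite e^(8x)/e^(4x) = e^((8−4)x) = e^(4x); the exponent coefficient is 4 > 0 so e^(4x) → ∞.
Limit = ∞.

Final answer: ∞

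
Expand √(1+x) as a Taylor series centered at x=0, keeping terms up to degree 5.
7·x^5/256 - 5·x^4/128 + x^3/16 - x^2/8 + x/2 + 1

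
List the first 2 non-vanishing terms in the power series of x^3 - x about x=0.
x^3 - x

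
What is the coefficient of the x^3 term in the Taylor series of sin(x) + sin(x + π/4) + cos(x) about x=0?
Expand to order 3: sin(x) + sin(x + π/4) + cos(x) = x^3·(-1/6 - √(2)/12) + x^2·(-1/2 - √(2)/4) + x·(√(2)/2 + 1) + √(2)/2 + 1 + O(x^4).
The coefficient of x^3 is -1/6 - √(2)/12.

Final answer: -1/6 - √(2)/12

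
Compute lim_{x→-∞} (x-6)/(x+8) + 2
Evaluate the dominant behaviour as x → -∞; each term tends to a finite value or vanishes.
Limit = 3.

Final answer: 3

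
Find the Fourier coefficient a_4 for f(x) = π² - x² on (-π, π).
a_4 = (1/π) ∫_{-π}^{π} f(x)·cos(4x) dx.
Evaluate the integral (use parity and integration by parts as needed): a_4 = -1/4.

Final answer: -1/4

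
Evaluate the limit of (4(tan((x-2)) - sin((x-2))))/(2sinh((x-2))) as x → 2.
Both numerator and denominator → 0 as x → 2; this is a 0/0 indeterminate form.
Expand each to leading order near x = 2: numerator ~ 2·(x - 2)^3, denominator ~ 2·(x - 2).
The limit of the ratio is 0.

Final answer: 0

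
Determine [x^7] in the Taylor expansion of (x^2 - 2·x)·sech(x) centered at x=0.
Expand to order 7: (x^2 - 2·x)·sech(x) = 61·x^7/360 + 5·x^6/24 - 5·x^5/12 - x^4/2 + x^3 + x^2 - 2·x + O(x^8).
The coefficient of x^7 is 61/360.

Final answer: 61/360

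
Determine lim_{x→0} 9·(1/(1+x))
Direct substitution at x = 0 gives 9.

Final answer: 9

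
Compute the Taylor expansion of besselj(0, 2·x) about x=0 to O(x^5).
x^4/4 - x^2 + 1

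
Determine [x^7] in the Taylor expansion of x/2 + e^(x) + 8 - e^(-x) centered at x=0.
Expand to order 7: x/2 + e^(x) + 8 - e^(-x) = x^7/2520 + x^5/60 + x^3/3 + 5·x/2 + 8 + O(x^8).
The coefficient of x^7 is 1/2520.

Final answer: 1/2520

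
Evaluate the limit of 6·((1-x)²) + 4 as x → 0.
Direct substitution at x = 0 gives 10.

Final answer: 10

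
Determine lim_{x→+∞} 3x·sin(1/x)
As x → +∞: let u = 1/x → 0⁺; then 3·x·sin(1/x) = 3·1·sin(u)/u → 3·1·1 = 3.
Limit = 3.

Final answer: 3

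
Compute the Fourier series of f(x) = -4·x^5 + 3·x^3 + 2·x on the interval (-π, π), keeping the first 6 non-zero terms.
(-992 - 8·π^4 + 166·π^2)·sin(x) + (-23·π^2 + 65/2 + 4·π^4)·sin(2·x) + (-8·π^4/3 - 320/81 + 214·π^2/27)·sin(3·x) + (-4·π^2 + 1/2 + 2·π^4)·sin(4·x) + (-8·π^4/5 + 128/625 + 62·π^2/25)·sin(5·x) + (-47·π^2/27 - 61/162 + 4·π^4/3)·sin(6·x)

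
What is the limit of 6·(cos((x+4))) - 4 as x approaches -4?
Direct substitution at x = -4 gives 2.

Final answer: 2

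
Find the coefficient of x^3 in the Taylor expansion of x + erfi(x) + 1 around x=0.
Expand to order 3: x + erfi(x) + 1 = 2·x^3/(3·√(π)) + x·(1 + 2/√(π)) + 1 + O(x^4).
The coefficient of x^3 is 2/(3·√(π)).

Final answer: 2/(3·√(π))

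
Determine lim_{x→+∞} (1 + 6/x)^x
As x → +∞: this is the defining limit (1 + 6/x)^x → e^6.
Limit = e^(6).

Final answer: e^(6)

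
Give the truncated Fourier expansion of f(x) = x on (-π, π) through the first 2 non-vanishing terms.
2·sin(x) - sin(2·x)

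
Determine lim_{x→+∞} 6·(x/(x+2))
Evaluate the dominant behaviour as x → +∞; each term tends to a finite value or vanishes.
Limit = 6.

Final answer: 6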